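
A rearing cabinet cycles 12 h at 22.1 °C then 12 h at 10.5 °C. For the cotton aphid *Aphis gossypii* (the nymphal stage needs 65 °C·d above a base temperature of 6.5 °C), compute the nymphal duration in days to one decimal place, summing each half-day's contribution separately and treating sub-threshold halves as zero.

6.6 days

Day half: max(0, 22.1 − 6.5) × 0.5 = 15.6 × 0.5 = 7.80 DD.
Night half: max(0, 10.5 − 6.5) × 0.5 = 4.0 × 0.5 = 2.00 DD.
Per 24 h: 9.80 DD/day.
Duration = 65 / 9.80 = 6.633 ≈ 6.6 days.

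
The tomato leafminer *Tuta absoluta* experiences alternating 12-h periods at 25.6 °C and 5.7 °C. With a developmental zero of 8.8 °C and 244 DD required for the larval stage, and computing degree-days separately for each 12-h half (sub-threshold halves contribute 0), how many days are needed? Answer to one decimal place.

29.0 days

Day half: max(0, 25.6 − 8.8) × 0.5 = 16.8 × 0.5 = 8.40 DD.
Night half: max(0, 5.7 − 8.8) × 0.5 = 0.0 × 0.5 = 0.00 DD.
Per 24 h: 8.40 DD/day.
Duration = 244 / 8.40 = 29.048 ≈ 29.0 days.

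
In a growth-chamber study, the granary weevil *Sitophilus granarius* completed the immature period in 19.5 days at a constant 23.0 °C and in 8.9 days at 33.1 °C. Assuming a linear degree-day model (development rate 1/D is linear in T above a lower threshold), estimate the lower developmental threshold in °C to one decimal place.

Equal thermal constants: D₁(T₁ − T_b) = D₂(T₂ − T_b).
19.5·(23.0 − T_b) = 8.9·(33.1 − T_b)
T_b = (19.5·23.0 − 8.9·33.1) / (19.5 − 8.9) = 153.91 / 10.6 = 14.520 °C ≈ 14.5 °C.

14.5 °C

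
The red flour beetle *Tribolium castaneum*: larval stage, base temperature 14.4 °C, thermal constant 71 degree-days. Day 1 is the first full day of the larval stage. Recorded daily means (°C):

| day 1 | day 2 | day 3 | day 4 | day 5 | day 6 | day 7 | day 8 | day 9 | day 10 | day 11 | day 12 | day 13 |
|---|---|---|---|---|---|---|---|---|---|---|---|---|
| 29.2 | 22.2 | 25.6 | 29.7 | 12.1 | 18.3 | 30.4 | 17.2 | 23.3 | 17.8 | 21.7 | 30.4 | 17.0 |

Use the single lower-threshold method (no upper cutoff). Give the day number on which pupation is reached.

Daily DD above 14.4 °C: 14.8, 7.8, 11.2, 15.3, 0.0, 3.9, 16.0, 2.8, 8.9, 3.4, 7.3, 16.0, 2.6.
Cumulative: 14.8, 22.6, 33.8, 49.1, 49.1, 53.0, 69.0, 71.8, 80.7, 84.1, 91.4, 107.4, 110.0.
The total first reaches 71 DD on day 8.

day 8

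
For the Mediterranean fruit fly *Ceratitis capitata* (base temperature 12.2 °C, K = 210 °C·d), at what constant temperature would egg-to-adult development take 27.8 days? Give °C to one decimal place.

Required daily accumulation = 210 / 27.8 = 7.554 DD/day.
T = T_base + 7.554 = 12.2 + 7.554 = 19.754 ≈ 19.8 °C.

19.8 °C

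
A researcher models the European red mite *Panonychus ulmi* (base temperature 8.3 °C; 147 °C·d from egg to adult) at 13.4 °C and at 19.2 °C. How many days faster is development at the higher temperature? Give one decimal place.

15.3 days

At 13.4 °C: 147 / (13.4 − 8.3) = 147 / 5.1 = 28.824 d.
At 19.2 °C: 147 / (19.2 − 8.3) = 147 / 10.9 = 13.486 d.
Difference = |28.824 − 13.486| = 15.337 ≈ 15.3 days.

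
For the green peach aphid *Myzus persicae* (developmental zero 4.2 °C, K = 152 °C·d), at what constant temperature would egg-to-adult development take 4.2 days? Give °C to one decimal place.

Required daily accumulation = 152 / 4.2 = 36.190 DD/day.
T = T_base + 36.190 = 4.2 + 36.190 = 40.390 ≈ 40.4 °C.

40.4 °C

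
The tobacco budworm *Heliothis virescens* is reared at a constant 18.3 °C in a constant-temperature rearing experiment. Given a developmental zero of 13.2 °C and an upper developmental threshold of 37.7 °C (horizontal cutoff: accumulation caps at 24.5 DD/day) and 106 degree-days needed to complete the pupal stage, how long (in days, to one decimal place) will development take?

Daily accumulation = 18.3 − 13.2 = 5.1 DD/day.
Duration = 106 / 5.1 = 20.784 ≈ 20.8 days.

20.8 days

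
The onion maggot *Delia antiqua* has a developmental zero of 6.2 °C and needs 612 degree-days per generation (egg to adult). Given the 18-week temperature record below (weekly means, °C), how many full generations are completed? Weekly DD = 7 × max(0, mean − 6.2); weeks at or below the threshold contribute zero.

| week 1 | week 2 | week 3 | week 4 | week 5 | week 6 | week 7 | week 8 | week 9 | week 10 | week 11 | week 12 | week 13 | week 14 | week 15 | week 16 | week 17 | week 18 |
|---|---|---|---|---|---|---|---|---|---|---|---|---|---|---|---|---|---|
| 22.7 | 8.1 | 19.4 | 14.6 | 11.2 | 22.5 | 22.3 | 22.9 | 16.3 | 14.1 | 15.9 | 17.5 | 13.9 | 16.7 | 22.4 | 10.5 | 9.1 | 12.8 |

2 generations

Weekly DD (7 × max(0, T̄ − 6.2)): 115.5, 13.3, 92.4, 58.8, 35.0, 114.1, 112.7, 116.9, 70.7, 55.3, 67.9, 79.1, 53.9, 73.5, 113.4, 30.1, 20.3, 46.2.
Season total = 1269.1 DD.
Complete generations = ⌊1269.1 / 612⌋ = 2.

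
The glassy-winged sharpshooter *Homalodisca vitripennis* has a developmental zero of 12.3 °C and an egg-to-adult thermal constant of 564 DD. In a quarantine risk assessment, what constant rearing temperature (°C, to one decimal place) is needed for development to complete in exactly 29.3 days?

31.5 °C

Required daily accumulation = 564 / 29.3 = 19.249 DD/day.
T = T_base + 19.249 = 12.3 + 19.249 = 31.549 ≈ 31.5 °C.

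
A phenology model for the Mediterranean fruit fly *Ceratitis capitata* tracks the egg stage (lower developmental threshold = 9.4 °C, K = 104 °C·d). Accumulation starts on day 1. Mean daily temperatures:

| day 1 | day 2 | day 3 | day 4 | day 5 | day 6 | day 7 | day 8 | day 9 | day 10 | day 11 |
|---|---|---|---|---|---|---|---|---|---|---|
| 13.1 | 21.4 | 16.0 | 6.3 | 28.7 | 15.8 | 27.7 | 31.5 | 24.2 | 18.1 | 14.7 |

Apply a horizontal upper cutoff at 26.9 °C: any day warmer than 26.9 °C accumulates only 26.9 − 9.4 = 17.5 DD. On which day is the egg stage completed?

day 10

Daily DD above 9.4 °C (capped at 17.5): 3.7, 12.0, 6.6, 0.0, 17.5, 6.4, 17.5, 17.5, 14.8, 8.7, 5.3.
Cumulative: 3.7, 15.7, 22.3, 22.3, 39.8, 46.2, 63.7, 81.2, 96.0, 104.7, 110.0.
The total first reaches 104 DD on day 10.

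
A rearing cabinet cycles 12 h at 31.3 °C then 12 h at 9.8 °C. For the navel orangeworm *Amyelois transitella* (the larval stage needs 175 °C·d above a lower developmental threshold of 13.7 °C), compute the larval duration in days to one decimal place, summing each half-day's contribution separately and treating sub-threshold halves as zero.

Day half: max(0, 31.3 − 13.7) × 0.5 = 17.6 × 0.5 = 8.80 DD.
Night half: max(0, 9.8 − 13.7) × 0.5 = 0.0 × 0.5 = 0.00 DD.
Per 24 h: 8.80 DD/day.
Duration = 175 / 8.80 = 19.886 ≈ 19.9 days.

19.9 days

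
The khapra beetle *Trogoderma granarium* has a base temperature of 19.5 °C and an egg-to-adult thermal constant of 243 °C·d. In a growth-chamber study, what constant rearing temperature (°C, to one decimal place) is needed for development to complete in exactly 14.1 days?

Required daily accumulation = 243 / 14.1 = 17.234 DD/day.
T = T_base + 17.234 = 19.5 + 17.234 = 36.734 ≈ 36.7 °C.

36.7 °C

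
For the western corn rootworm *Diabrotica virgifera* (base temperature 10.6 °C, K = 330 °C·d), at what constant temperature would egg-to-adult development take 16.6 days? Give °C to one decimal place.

Required daily accumulation = 330 / 16.6 = 19.880 DD/day.
T = T_base + 19.880 = 10.6 + 19.880 = 30.480 ≈ 30.5 °C.

30.5 °C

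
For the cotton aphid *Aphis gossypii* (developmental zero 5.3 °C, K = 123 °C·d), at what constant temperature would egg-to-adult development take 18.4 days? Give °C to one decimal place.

Required daily accumulation = 123 / 18.4 = 6.685 DD/day.
T = T_base + 6.685 = 5.3 + 6.685 = 11.985 ≈ 12.0 °C.

12.0 °C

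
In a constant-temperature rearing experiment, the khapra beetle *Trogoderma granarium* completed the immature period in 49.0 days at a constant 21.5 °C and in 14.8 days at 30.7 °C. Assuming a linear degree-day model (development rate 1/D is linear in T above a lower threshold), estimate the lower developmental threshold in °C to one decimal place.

Equal thermal constants: D₁(T₁ − T_b) = D₂(T₂ − T_b).
49.0·(21.5 − T_b) = 14.8·(30.7 − T_b)
T_b = (49.0·21.5 − 14.8·30.7) / (49.0 − 14.8) = 599.14 / 34.2 = 17.519 °C ≈ 17.5 °C.

17.5 °C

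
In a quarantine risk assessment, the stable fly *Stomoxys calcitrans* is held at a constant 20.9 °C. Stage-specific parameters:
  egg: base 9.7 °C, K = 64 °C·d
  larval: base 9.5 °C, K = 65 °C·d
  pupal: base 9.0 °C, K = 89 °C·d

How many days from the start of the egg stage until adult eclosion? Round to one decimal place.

egg: 64 / (20.9 − 9.7) = 64 / 11.2 = 5.714 d.
larval: 65 / (20.9 − 9.5) = 65 / 11.4 = 5.702 d.
pupal: 89 / (20.9 − 9.0) = 89 / 11.9 = 7.479 d.
Sum = 18.895 ≈ 18.9 days.

18.9 days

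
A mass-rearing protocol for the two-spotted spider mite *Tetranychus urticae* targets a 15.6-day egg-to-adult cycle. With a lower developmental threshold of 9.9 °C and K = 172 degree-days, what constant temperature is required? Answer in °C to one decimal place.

20.9 °C

Required daily accumulation = 172 / 15.6 = 11.026 DD/day.
T = T_base + 11.026 = 9.9 + 11.026 = 20.926 ≈ 20.9 °C.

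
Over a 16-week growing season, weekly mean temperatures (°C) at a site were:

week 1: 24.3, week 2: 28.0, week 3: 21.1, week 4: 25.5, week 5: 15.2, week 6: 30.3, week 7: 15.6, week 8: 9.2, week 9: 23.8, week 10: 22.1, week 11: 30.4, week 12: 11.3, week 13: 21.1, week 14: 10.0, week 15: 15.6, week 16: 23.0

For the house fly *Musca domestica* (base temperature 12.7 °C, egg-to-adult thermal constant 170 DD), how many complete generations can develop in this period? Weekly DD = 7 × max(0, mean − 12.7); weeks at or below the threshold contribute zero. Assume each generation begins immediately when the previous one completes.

Weekly DD (7 × max(0, T̄ − 12.7)): 81.2, 107.1, 58.8, 89.6, 17.5, 123.2, 20.3, 0.0, 77.7, 65.8, 123.9, 0.0, 58.8, 0.0, 20.3, 72.1.
Season total = 916.3 DD.
Complete generations = ⌊916.3 / 170⌋ = 5.

5 generations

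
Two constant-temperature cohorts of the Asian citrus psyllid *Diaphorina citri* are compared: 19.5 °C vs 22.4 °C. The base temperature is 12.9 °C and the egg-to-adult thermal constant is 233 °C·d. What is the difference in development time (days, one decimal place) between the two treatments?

At 19.5 °C: 233 / (19.5 − 12.9) = 233 / 6.6 = 35.303 d.
At 22.4 °C: 233 / (22.4 − 12.9) = 233 / 9.5 = 24.526 d.
Difference = |35.303 − 24.526| = 10.777 ≈ 10.8 days.

10.8 days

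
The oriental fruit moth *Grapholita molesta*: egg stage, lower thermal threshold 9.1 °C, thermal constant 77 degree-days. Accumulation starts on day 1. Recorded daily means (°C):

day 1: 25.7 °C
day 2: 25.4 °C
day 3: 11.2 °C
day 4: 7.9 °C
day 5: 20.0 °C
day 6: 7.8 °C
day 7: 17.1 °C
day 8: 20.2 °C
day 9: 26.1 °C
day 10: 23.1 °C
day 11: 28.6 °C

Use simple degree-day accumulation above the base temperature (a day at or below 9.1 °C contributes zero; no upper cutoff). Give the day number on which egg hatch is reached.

day 9

Daily DD above 9.1 °C: 16.6, 16.3, 2.1, 0.0, 10.9, 0.0, 8.0, 11.1, 17.0, 14.0, 19.5.
Cumulative: 16.6, 32.9, 35.0, 35.0, 45.9, 45.9, 53.9, 65.0, 82.0, 96.0, 115.5.
The total first reaches 77 DD on day 9.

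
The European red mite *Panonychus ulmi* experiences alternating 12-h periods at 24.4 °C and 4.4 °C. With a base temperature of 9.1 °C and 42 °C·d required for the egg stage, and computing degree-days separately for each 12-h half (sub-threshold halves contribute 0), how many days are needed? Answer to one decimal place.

Day half: max(0, 24.4 − 9.1) × 0.5 = 15.3 × 0.5 = 7.65 DD.
Night half: max(0, 4.4 − 9.1) × 0.5 = 0.0 × 0.5 = 0.00 DD.
Per 24 h: 7.65 DD/day.
Duration = 42 / 7.65 = 5.490 ≈ 5.5 days.

5.5 days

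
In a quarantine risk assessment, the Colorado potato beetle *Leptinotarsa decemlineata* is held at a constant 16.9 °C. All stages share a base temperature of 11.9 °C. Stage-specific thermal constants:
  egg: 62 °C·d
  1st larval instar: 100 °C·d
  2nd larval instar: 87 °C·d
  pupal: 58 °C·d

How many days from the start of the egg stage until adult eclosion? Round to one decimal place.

Daily accumulation at 16.9 °C = 16.9 − 11.9 = 5.0 DD/day.
Total K = 62 + 100 + 87 + 58 = 307 DD.
Total duration = 307 / 5.0 = 61.400 ≈ 61.4 days.

61.4 days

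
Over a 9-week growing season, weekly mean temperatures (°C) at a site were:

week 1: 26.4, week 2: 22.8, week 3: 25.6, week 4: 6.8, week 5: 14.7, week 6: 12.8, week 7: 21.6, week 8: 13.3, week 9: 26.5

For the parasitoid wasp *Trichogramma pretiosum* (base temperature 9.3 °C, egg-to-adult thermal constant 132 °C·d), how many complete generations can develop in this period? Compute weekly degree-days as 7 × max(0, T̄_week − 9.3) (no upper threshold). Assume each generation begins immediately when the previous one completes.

Weekly DD (7 × max(0, T̄ − 9.3)): 119.7, 94.5, 114.1, 0.0, 37.8, 24.5, 86.1, 28.0, 120.4.
Season total = 625.1 DD.
Complete generations = ⌊625.1 / 132⌋ = 4.

4 generations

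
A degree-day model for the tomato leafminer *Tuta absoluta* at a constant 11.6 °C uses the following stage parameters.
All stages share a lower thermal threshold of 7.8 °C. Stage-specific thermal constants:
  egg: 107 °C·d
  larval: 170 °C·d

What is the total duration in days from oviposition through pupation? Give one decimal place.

72.9 days

Daily accumulation at 11.6 °C = 11.6 − 7.8 = 3.8 DD/day.
Total K = 107 + 170 = 277 DD.
Total duration = 277 / 3.8 = 72.895 ≈ 72.9 days.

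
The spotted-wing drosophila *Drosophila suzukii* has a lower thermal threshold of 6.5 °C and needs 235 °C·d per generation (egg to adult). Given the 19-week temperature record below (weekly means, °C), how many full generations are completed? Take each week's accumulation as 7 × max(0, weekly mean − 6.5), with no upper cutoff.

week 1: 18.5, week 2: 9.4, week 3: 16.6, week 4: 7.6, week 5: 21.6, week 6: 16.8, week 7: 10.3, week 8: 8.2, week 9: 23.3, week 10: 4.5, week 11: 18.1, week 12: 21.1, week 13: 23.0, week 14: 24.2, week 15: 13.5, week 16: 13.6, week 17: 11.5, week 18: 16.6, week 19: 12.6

Weekly DD (7 × max(0, T̄ − 6.5)): 84.0, 20.3, 70.7, 7.7, 105.7, 72.1, 26.6, 11.9, 117.6, 0.0, 81.2, 102.2, 115.5, 123.9, 49.0, 49.7, 35.0, 70.7, 42.7.
Season total = 1186.5 DD.
Complete generations = ⌊1186.5 / 235⌋ = 5.

5 generations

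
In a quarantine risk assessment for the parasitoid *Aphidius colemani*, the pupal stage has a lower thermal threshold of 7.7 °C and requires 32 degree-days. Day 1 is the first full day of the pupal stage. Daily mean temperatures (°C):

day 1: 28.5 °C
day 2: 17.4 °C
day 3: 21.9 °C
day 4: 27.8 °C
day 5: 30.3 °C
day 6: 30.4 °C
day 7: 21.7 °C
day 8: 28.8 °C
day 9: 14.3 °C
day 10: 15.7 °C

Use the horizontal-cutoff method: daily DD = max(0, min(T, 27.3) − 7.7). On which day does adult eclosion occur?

Daily DD above 7.7 °C (capped at 19.6): 19.6, 9.7, 14.2, 19.6, 19.6, 19.6, 14.0, 19.6, 6.6, 8.0.
Cumulative: 19.6, 29.3, 43.5, 63.1, 82.7, 102.3, 116.3, 135.9, 142.5, 150.5.
The total first reaches 32 DD on day 3.

day 3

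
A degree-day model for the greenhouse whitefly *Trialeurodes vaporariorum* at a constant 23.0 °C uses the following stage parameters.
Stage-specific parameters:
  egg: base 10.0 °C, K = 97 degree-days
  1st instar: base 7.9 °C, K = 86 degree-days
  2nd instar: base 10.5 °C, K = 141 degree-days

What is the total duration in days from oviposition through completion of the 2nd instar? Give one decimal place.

24.4 days

egg: 97 / (23.0 − 10.0) = 97 / 13.0 = 7.462 d.
1st instar: 86 / (23.0 − 7.9) = 86 / 15.1 = 5.695 d.
2nd instar: 141 / (23.0 − 10.5) = 141 / 12.5 = 11.280 d.
Sum = 24.437 ≈ 24.4 days.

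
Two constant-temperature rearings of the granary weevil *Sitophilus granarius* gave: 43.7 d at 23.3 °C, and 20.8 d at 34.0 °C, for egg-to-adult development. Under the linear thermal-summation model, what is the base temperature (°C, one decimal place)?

Linear rate model ⇒ the product D·(T − T_b) is constant across temperatures.
43.7·(23.3 − T_b) = 20.8·(34.0 − T_b)
T_b = (43.7·23.3 − 20.8·34.0) / (43.7 − 20.8) = 311.01 / 22.9 = 13.581 °C ≈ 13.6 °C.

13.6 °C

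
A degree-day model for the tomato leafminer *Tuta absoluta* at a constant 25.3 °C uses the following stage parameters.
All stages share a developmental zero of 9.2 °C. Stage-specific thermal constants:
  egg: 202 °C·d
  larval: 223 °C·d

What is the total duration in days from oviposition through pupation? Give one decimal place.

Daily accumulation at 25.3 °C = 25.3 − 9.2 = 16.1 DD/day.
Total K = 202 + 223 = 425 DD.
Total duration = 425 / 16.1 = 26.398 ≈ 26.4 days.

26.4 days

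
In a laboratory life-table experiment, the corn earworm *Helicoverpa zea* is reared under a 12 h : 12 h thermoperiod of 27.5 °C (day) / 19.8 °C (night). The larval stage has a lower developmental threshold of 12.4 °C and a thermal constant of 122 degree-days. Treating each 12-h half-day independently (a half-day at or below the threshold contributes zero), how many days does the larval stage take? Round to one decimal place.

10.8 days

Day half: max(0, 27.5 − 12.4) × 0.5 = 15.1 × 0.5 = 7.55 DD.
Night half: max(0, 19.8 − 12.4) × 0.5 = 7.4 × 0.5 = 3.70 DD.
Per 24 h: 11.25 DD/day.
Duration = 122 / 11.25 = 10.844 ≈ 10.8 days.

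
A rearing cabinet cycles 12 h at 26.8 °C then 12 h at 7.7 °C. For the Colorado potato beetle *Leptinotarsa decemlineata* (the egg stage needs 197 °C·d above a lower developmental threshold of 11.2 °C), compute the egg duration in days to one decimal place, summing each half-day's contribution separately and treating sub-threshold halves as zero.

Day half: max(0, 26.8 − 11.2) × 0.5 = 15.6 × 0.5 = 7.80 DD.
Night half: max(0, 7.7 − 11.2) × 0.5 = 0.0 × 0.5 = 0.00 DD.
Per 24 h: 7.80 DD/day.
Duration = 197 / 7.80 = 25.256 ≈ 25.3 days.

25.3 days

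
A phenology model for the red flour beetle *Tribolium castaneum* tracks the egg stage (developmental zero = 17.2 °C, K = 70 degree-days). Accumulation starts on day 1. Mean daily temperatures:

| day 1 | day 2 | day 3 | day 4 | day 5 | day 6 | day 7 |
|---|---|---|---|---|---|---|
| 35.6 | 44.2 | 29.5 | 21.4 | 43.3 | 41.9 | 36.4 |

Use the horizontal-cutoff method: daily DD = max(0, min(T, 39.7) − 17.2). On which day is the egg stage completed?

Daily DD above 17.2 °C (capped at 22.5): 18.4, 22.5, 12.3, 4.2, 22.5, 22.5, 19.2.
Cumulative: 18.4, 40.9, 53.2, 57.4, 79.9, 102.4, 121.6.
The total first reaches 70 DD on day 5.

day 5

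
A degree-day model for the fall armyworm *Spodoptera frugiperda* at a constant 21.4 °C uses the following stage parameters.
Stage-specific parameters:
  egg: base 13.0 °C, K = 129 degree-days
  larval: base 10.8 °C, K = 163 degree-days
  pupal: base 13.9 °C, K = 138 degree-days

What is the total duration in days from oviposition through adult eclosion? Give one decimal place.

egg: 129 / (21.4 − 13.0) = 129 / 8.4 = 15.357 d.
larval: 163 / (21.4 − 10.8) = 163 / 10.6 = 15.377 d.
pupal: 138 / (21.4 − 13.9) = 138 / 7.5 = 18.400 d.
Sum = 49.135 ≈ 49.1 days.

49.1 days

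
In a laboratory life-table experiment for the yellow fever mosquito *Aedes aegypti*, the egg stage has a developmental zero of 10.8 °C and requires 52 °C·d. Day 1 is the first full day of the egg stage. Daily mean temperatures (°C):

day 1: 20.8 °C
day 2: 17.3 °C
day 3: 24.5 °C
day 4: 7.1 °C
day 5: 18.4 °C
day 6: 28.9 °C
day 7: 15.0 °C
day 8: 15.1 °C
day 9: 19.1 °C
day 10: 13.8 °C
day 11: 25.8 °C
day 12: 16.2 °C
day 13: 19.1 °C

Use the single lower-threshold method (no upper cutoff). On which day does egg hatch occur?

Daily DD above 10.8 °C: 10.0, 6.5, 13.7, 0.0, 7.6, 18.1, 4.2, 4.3, 8.3, 3.0, 15.0, 5.4, 8.3.
Cumulative: 10.0, 16.5, 30.2, 30.2, 37.8, 55.9, 60.1, 64.4, 72.7, 75.7, 90.7, 96.1, 104.4.
The total first reaches 52 DD on day 6.

day 6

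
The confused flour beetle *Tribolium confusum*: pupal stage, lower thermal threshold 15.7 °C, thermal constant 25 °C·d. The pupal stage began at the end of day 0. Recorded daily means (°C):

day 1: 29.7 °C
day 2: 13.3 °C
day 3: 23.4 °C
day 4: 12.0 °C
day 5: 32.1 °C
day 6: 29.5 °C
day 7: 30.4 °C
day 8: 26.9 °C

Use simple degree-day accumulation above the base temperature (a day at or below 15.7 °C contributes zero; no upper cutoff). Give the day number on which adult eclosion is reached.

day 5

Daily DD above 15.7 °C: 14.0, 0.0, 7.7, 0.0, 16.4, 13.8, 14.7, 11.2.
Cumulative: 14.0, 14.0, 21.7, 21.7, 38.1, 51.9, 66.6, 77.8.
The total first reaches 25 DD on day 5.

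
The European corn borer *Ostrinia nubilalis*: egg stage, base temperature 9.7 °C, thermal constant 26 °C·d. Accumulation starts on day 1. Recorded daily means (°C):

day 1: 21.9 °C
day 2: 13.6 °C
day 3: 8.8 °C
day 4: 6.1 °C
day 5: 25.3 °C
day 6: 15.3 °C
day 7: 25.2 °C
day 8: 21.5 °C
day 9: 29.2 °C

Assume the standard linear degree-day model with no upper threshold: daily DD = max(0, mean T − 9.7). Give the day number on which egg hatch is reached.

day 5

Daily DD above 9.7 °C: 12.2, 3.9, 0.0, 0.0, 15.6, 5.6, 15.5, 11.8, 19.5.
Cumulative: 12.2, 16.1, 16.1, 16.1, 31.7, 37.3, 52.8, 64.6, 84.1.
The total first reaches 26 DD on day 5.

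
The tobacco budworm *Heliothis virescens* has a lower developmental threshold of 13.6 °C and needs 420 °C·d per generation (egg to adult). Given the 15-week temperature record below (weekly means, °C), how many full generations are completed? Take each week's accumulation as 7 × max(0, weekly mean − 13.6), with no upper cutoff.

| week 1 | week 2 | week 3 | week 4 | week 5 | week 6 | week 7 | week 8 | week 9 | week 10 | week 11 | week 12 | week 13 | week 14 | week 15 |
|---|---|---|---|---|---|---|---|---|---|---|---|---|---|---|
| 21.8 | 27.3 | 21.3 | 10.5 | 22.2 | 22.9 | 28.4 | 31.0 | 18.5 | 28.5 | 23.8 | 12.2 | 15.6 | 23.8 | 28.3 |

Weekly DD (7 × max(0, T̄ − 13.6)): 57.4, 95.9, 53.9, 0.0, 60.2, 65.1, 103.6, 121.8, 34.3, 104.3, 71.4, 0.0, 14.0, 71.4, 102.9.
Season total = 956.2 DD.
Complete generations = ⌊956.2 / 420⌋ = 2.

2 generations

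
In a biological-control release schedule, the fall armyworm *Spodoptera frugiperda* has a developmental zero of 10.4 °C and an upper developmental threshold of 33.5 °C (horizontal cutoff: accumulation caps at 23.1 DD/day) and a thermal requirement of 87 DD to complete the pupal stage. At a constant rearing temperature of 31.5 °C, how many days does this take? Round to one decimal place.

Daily accumulation = 31.5 − 10.4 = 21.1 DD/day.
Duration = 87 / 21.1 = 4.123 ≈ 4.1 days.

4.1 days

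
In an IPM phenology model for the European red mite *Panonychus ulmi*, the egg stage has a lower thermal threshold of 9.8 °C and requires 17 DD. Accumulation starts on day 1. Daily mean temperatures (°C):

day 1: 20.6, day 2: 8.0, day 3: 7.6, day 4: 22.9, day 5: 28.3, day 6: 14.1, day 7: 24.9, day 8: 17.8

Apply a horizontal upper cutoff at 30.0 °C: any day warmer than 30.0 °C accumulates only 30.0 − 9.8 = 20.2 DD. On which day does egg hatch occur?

day 4

Daily DD above 9.8 °C (capped at 20.2): 10.8, 0.0, 0.0, 13.1, 18.5, 4.3, 15.1, 8.0.
Cumulative: 10.8, 10.8, 10.8, 23.9, 42.4, 46.7, 61.8, 69.8.
The total first reaches 17 DD on day 4.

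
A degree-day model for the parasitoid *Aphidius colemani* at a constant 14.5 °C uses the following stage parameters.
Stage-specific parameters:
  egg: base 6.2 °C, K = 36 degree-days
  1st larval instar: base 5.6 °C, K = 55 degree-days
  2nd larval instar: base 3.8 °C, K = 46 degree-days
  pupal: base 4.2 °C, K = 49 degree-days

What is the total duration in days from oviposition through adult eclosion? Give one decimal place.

19.6 days

egg: 36 / (14.5 − 6.2) = 36 / 8.3 = 4.337 d.
1st larval instar: 55 / (14.5 − 5.6) = 55 / 8.9 = 6.180 d.
2nd larval instar: 46 / (14.5 − 3.8) = 46 / 10.7 = 4.299 d.
pupal: 49 / (14.5 − 4.2) = 49 / 10.3 = 4.757 d.
Sum = 19.573 ≈ 19.6 days.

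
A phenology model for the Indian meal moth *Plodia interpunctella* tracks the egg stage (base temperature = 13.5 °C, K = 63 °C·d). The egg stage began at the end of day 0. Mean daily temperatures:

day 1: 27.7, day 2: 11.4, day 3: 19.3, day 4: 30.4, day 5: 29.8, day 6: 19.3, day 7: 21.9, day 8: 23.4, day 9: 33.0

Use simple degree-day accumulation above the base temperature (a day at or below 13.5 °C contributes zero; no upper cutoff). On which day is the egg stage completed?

day 7

Daily DD above 13.5 °C: 14.2, 0.0, 5.8, 16.9, 16.3, 5.8, 8.4, 9.9, 19.5.
Cumulative: 14.2, 14.2, 20.0, 36.9, 53.2, 59.0, 67.4, 77.3, 96.8.
The total first reaches 63 DD on day 7.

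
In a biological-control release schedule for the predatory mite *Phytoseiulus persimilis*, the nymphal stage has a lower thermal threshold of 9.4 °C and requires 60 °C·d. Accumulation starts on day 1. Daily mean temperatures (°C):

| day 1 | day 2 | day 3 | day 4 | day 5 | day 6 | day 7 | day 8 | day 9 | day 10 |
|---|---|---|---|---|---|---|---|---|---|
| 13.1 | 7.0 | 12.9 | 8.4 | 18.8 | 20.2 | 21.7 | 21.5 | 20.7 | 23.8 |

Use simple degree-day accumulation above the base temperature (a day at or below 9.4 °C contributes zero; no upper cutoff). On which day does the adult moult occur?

day 9

Daily DD above 9.4 °C: 3.7, 0.0, 3.5, 0.0, 9.4, 10.8, 12.3, 12.1, 11.3, 14.4.
Cumulative: 3.7, 3.7, 7.2, 7.2, 16.6, 27.4, 39.7, 51.8, 63.1, 77.5.
The total first reaches 60 DD on day 9.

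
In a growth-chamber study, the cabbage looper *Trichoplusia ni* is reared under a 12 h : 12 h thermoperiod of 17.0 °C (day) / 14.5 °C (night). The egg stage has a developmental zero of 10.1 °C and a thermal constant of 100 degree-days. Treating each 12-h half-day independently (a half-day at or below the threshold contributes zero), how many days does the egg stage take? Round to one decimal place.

17.7 days

Day half: max(0, 17.0 − 10.1) × 0.5 = 6.9 × 0.5 = 3.45 DD.
Night half: max(0, 14.5 − 10.1) × 0.5 = 4.4 × 0.5 = 2.20 DD.
Per 24 h: 5.65 DD/day.
Duration = 100 / 5.65 = 17.699 ≈ 17.7 days.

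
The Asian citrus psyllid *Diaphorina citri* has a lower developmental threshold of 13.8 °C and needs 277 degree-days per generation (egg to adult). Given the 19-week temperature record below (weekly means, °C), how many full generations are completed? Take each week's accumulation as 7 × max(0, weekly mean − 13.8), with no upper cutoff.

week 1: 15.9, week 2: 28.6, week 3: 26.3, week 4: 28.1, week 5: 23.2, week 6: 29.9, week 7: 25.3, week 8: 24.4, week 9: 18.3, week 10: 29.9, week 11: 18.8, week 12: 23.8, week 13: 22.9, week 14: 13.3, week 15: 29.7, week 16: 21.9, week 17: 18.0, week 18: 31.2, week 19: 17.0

Weekly DD (7 × max(0, T̄ − 13.8)): 14.7, 103.6, 87.5, 100.1, 65.8, 112.7, 80.5, 74.2, 31.5, 112.7, 35.0, 70.0, 63.7, 0.0, 111.3, 56.7, 29.4, 121.8, 22.4.
Season total = 1293.6 DD.
Complete generations = ⌊1293.6 / 277⌋ = 4.

4 generations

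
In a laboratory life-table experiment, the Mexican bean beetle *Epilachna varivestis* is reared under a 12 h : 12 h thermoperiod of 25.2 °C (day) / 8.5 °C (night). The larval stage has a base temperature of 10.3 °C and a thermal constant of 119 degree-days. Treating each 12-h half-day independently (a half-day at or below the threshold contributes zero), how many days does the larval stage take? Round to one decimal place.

16.0 days

Day half: max(0, 25.2 − 10.3) × 0.5 = 14.9 × 0.5 = 7.45 DD.
Night half: max(0, 8.5 − 10.3) × 0.5 = 0.0 × 0.5 = 0.00 DD.
Per 24 h: 7.45 DD/day.
Duration = 119 / 7.45 = 15.973 ≈ 16.0 days.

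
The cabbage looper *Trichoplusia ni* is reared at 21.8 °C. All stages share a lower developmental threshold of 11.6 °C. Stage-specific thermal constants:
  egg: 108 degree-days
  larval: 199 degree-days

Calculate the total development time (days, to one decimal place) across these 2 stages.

Daily accumulation at 21.8 °C = 21.8 − 11.6 = 10.2 DD/day.
Total K = 108 + 199 = 307 DD.
Total duration = 307 / 10.2 = 30.098 ≈ 30.1 days.

30.1 days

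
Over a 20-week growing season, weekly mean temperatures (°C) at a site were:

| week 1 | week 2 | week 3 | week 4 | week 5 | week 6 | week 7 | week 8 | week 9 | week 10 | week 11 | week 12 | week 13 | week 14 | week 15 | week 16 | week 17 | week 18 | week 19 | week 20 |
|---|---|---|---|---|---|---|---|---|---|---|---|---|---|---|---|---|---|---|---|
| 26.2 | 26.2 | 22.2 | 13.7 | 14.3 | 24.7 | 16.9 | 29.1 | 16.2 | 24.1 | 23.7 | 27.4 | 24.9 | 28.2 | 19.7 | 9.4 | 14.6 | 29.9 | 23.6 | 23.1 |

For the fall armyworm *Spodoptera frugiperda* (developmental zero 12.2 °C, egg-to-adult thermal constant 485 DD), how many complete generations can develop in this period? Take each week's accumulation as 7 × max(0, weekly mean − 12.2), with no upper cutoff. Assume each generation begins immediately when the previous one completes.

Weekly DD (7 × max(0, T̄ − 12.2)): 98.0, 98.0, 70.0, 10.5, 14.7, 87.5, 32.9, 118.3, 28.0, 83.3, 80.5, 106.4, 88.9, 112.0, 52.5, 0.0, 16.8, 123.9, 79.8, 76.3.
Season total = 1378.3 DD.
Complete generations = ⌊1378.3 / 485⌋ = 2.

2 generations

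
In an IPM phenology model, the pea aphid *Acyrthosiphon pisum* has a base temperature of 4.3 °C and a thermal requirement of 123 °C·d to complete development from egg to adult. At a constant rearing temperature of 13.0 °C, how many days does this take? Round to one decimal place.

14.1 days

Daily accumulation = 13.0 − 4.3 = 8.7 DD/day.
Duration = 123 / 8.7 = 14.138 ≈ 14.1 days.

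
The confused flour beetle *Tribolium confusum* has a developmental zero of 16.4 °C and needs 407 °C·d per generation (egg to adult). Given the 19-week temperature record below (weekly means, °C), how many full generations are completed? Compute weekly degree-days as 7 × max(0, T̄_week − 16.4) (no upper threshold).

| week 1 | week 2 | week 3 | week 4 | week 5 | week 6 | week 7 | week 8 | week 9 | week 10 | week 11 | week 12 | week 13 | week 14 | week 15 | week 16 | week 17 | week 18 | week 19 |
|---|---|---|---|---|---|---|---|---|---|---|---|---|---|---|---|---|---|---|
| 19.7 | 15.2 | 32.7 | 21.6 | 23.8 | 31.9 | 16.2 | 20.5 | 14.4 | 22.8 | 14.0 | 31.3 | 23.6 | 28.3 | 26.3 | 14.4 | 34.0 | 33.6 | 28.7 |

2 generations

Weekly DD (7 × max(0, T̄ − 16.4)): 23.1, 0.0, 114.1, 36.4, 51.8, 108.5, 0.0, 28.7, 0.0, 44.8, 0.0, 104.3, 50.4, 83.3, 69.3, 0.0, 123.2, 120.4, 86.1.
Season total = 1044.4 DD.
Complete generations = ⌊1044.4 / 407⌋ = 2.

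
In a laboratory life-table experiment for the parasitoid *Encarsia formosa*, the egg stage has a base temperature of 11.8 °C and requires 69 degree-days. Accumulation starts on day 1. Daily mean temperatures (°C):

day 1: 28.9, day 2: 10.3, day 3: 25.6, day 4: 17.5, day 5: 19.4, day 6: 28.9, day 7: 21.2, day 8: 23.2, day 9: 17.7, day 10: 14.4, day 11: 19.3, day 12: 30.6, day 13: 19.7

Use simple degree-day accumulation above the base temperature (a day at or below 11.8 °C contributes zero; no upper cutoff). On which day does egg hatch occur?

day 7

Daily DD above 11.8 °C: 17.1, 0.0, 13.8, 5.7, 7.6, 17.1, 9.4, 11.4, 5.9, 2.6, 7.5, 18.8, 7.9.
Cumulative: 17.1, 17.1, 30.9, 36.6, 44.2, 61.3, 70.7, 82.1, 88.0, 90.6, 98.1, 116.9, 124.8.
The total first reaches 69 DD on day 7.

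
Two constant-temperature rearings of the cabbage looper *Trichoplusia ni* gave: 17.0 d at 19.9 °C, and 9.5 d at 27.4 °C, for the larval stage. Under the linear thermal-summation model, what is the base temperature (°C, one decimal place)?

10.4 °C

Under the model K = D·(T − T_b), so D₁·(T₁ − T_b) = D₂·(T₂ − T_b).
17.0·(19.9 − T_b) = 9.5·(27.4 − T_b)
T_b = (17.0·19.9 − 9.5·27.4) / (17.0 − 9.5) = 78.00 / 7.5 = 10.400 °C ≈ 10.4 °C.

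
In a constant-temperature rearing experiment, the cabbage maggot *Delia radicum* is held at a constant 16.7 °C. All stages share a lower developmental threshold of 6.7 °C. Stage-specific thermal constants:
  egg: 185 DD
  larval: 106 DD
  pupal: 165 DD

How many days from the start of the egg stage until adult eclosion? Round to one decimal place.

45.6 days

Daily accumulation at 16.7 °C = 16.7 − 6.7 = 10.0 DD/day.
Total K = 185 + 106 + 165 = 456 DD.
Total duration = 456 / 10.0 = 45.600 ≈ 45.6 days.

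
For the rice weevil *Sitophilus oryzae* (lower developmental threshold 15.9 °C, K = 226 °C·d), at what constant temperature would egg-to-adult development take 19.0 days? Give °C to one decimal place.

27.8 °C

Required daily accumulation = 226 / 19.0 = 11.895 DD/day.
T = T_base + 11.895 = 15.9 + 11.895 = 27.795 ≈ 27.8 °C.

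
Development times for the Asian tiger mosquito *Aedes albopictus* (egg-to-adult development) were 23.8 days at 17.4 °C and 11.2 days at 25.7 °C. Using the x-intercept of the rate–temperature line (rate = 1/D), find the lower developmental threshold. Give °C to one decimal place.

Under the model K = D·(T − T_b), so D₁·(T₁ − T_b) = D₂·(T₂ − T_b).
23.8·(17.4 − T_b) = 11.2·(25.7 − T_b)
T_b = (23.8·17.4 − 11.2·25.7) / (23.8 − 11.2) = 126.28 / 12.6 = 10.022 °C ≈ 10.0 °C.

10.0 °C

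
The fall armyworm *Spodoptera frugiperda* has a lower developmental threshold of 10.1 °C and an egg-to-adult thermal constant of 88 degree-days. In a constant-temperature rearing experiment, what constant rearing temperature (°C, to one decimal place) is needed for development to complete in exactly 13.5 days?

16.6 °C

Required daily accumulation = 88 / 13.5 = 6.519 DD/day.
T = T_base + 6.519 = 10.1 + 6.519 = 16.619 ≈ 16.6 °C.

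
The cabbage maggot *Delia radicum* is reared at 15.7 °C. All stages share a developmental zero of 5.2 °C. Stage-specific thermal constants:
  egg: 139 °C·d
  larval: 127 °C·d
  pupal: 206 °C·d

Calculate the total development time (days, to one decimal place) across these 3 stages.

45.0 days

Daily accumulation at 15.7 °C = 15.7 − 5.2 = 10.5 DD/day.
Total K = 139 + 127 + 206 = 472 DD.
Total duration = 472 / 10.5 = 44.952 ≈ 45.0 days.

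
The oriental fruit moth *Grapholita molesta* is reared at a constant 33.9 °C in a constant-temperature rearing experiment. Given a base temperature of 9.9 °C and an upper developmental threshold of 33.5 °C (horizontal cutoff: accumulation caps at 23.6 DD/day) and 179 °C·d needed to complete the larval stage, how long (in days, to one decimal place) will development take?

Temperature 33.9 °C exceeds the upper threshold, so daily accumulation caps at 33.5 − 9.9 = 23.6 DD/day.
Duration = 179 / 23.6 = 7.585 ≈ 7.6 days.

7.6 days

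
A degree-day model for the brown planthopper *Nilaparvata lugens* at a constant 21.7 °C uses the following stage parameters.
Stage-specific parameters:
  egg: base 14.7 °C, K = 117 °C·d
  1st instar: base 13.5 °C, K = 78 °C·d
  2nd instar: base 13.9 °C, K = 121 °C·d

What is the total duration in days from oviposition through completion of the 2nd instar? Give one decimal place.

41.7 days

egg: 117 / (21.7 − 14.7) = 117 / 7.0 = 16.714 d.
1st instar: 78 / (21.7 − 13.5) = 78 / 8.2 = 9.512 d.
2nd instar: 121 / (21.7 − 13.9) = 121 / 7.8 = 15.513 d.
Sum = 41.739 ≈ 41.7 days.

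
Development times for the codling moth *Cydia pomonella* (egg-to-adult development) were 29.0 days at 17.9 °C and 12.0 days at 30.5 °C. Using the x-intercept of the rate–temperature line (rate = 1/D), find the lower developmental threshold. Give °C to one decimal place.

9.0 °C

Linear rate model ⇒ the product D·(T − T_b) is constant across temperatures.
29.0·(17.9 − T_b) = 12.0·(30.5 − T_b)
T_b = (29.0·17.9 − 12.0·30.5) / (29.0 − 12.0) = 153.10 / 17.0 = 9.006 °C ≈ 9.0 °C.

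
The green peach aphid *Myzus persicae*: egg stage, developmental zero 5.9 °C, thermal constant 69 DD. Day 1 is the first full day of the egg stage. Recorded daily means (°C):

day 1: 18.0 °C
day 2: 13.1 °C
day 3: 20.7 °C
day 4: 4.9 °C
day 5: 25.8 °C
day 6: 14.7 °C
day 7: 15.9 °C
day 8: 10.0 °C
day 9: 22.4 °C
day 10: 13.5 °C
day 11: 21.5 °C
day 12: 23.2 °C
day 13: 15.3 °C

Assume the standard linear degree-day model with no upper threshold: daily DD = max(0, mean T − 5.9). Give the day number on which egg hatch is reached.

Daily DD above 5.9 °C: 12.1, 7.2, 14.8, 0.0, 19.9, 8.8, 10.0, 4.1, 16.5, 7.6, 15.6, 17.3, 9.4.
Cumulative: 12.1, 19.3, 34.1, 34.1, 54.0, 62.8, 72.8, 76.9, 93.4, 101.0, 116.6, 133.9, 143.3.
The total first reaches 69 DD on day 7.

day 7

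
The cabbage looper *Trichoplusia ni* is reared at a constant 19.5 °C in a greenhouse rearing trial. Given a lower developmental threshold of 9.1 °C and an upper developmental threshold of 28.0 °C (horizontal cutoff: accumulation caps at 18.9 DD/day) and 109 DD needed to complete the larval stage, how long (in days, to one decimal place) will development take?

Daily accumulation = 19.5 − 9.1 = 10.4 DD/day.
Duration = 109 / 10.4 = 10.481 ≈ 10.5 days.

10.5 days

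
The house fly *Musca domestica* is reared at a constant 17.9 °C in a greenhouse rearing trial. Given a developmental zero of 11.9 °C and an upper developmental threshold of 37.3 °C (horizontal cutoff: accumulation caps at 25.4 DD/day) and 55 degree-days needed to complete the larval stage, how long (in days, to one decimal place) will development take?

Daily accumulation = 17.9 − 11.9 = 6.0 DD/day.
Duration = 55 / 6.0 = 9.167 ≈ 9.2 days.

9.2 days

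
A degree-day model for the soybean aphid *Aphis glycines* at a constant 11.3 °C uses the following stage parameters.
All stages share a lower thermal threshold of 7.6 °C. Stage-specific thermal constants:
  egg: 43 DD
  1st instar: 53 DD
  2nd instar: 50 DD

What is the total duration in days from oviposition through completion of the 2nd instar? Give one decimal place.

Daily accumulation at 11.3 °C = 11.3 − 7.6 = 3.7 DD/day.
Total K = 43 + 53 + 50 = 146 DD.
Total duration = 146 / 3.7 = 39.459 ≈ 39.5 days.

39.5 days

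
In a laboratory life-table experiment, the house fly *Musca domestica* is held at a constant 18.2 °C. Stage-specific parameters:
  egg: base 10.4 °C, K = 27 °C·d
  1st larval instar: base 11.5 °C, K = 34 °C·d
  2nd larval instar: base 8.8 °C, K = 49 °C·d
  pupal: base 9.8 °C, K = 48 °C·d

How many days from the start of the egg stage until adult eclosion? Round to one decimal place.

egg: 27 / (18.2 − 10.4) = 27 / 7.8 = 3.462 d.
1st larval instar: 34 / (18.2 − 11.5) = 34 / 6.7 = 5.075 d.
2nd larval instar: 49 / (18.2 − 8.8) = 49 / 9.4 = 5.213 d.
pupal: 48 / (18.2 − 9.8) = 48 / 8.4 = 5.714 d.
Sum = 19.463 ≈ 19.5 days.

19.5 days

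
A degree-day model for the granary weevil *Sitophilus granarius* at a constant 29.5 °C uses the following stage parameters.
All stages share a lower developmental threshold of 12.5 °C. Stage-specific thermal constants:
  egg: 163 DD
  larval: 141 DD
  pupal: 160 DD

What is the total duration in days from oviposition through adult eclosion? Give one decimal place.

27.3 days

Daily accumulation at 29.5 °C = 29.5 − 12.5 = 17.0 DD/day.
Total K = 163 + 141 + 160 = 464 DD.
Total duration = 464 / 17.0 = 27.294 ≈ 27.3 days.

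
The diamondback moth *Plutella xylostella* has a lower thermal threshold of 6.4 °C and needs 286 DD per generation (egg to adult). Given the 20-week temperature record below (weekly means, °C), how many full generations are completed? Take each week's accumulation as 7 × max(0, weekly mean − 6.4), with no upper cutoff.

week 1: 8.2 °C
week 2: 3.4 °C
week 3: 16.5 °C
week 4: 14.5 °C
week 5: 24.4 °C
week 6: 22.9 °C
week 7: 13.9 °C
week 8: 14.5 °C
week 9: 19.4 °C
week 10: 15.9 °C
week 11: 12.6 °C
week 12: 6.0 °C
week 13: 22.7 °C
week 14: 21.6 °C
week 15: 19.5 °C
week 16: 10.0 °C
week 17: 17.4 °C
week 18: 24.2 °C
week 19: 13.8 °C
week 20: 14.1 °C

4 generations

Weekly DD (7 × max(0, T̄ − 6.4)): 12.6, 0.0, 70.7, 56.7, 126.0, 115.5, 52.5, 56.7, 91.0, 66.5, 43.4, 0.0, 114.1, 106.4, 91.7, 25.2, 77.0, 124.6, 51.8, 53.9.
Season total = 1336.3 DD.
Complete generations = ⌊1336.3 / 286⌋ = 4.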